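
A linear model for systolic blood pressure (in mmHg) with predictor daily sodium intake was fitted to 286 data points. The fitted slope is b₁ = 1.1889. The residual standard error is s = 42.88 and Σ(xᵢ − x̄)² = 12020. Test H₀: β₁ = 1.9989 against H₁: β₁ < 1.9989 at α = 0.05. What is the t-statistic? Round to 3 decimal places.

t = -2.071

SE(b₁) = s/√Sₓₓ = 42.88/√12020 = 0.391113.
t = (1.1889 − 1.9989) / 0.391113 = -2.071.
df = n − 2 = 284.
One-sided p ≈ 0.0196, which is < 0.05, so reject H₀.
There is evidence that the true slope on daily sodium intake is below 1.9989 mmHg per unit.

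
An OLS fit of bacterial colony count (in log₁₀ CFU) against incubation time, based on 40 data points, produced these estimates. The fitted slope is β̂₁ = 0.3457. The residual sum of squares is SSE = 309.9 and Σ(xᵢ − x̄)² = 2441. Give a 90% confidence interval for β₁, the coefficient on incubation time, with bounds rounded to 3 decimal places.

(0.248, 0.443)

MSE = SSE/(n − 2) = 309.9/38 = 8.15526.
SE(β̂₁) = √(MSE/Sₓₓ) = √(8.15526/2441) = 0.057801.
df = n − 2 = 38.
t* = t_{0.05, 38} = 1.685954.
Margin = t* × SE = 1.685954 × 0.057801 = 0.09745.
CI: 0.3457 ± 0.09745 → (0.248, 0.443).
With 90% confidence, each one-unit increase in incubation time is associated with a change of between 0.248 and 0.443 log₁₀ CFU in bacterial colony count.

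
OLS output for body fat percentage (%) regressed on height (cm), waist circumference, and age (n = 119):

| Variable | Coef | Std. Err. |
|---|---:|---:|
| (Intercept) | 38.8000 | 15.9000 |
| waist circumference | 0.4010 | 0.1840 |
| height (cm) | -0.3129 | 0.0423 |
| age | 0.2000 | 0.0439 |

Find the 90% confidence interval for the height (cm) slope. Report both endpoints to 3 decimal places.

Read off: b = -0.3129, SE = 0.0423 for height (cm).
df = n − k − 1 = 119 − 3 − 1 = 115.
t* = t_{0.05, 115} = 1.658212.
Margin = t* × SE = 1.658212 × 0.0423 = 0.07014.
CI: -0.3129 ± 0.07014 → (-0.383, -0.243).

(-0.383, -0.243)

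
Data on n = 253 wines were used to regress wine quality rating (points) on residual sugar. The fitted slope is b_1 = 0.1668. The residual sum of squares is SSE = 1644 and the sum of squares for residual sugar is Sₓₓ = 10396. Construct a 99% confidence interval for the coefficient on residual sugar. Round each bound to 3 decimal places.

(0.102, 0.232)

MSE = SSE/(n − 2) = 1644/251 = 6.5498.
SE(b_1) = √(MSE/Sₓₓ) = √(6.5498/10396) = 0.0251004.
df = n − 2 = 251.
t* = t_{0.005, 251} = 2.595558.
Margin = t* × SE = 2.595558 × 0.0251004 = 0.06515.
CI: 0.1668 ± 0.06515 → (0.102, 0.232).
With 99% confidence, each one-unit increase in residual sugar is associated with a change of between 0.102 and 0.232 points in wine quality rating.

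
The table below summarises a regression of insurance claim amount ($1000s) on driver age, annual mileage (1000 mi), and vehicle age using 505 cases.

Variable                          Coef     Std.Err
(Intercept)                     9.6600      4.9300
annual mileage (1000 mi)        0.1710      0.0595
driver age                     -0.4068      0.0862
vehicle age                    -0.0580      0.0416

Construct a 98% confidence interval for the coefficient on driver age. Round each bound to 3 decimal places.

Read off: b = -0.4068, SE = 0.0862 for driver age.
df = n − k − 1 = 505 − 3 − 1 = 501.
t* = t_{0.01, 501} = 2.333814.
Margin = t* × SE = 2.333814 × 0.0862 = 0.20117.
CI: -0.4068 ± 0.20117 → (-0.608, -0.206).

(-0.608, -0.206)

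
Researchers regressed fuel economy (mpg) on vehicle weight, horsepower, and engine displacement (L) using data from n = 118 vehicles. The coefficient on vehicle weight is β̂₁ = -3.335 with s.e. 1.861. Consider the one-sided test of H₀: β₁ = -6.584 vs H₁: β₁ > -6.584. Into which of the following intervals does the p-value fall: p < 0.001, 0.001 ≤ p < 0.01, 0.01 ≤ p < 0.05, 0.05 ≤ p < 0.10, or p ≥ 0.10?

0.01 ≤ p < 0.05

t = (-3.335 − (-6.584)) / 1.861 = 1.746.
df = n − k − 1 = 118 − 3 − 1 = 114.
One-sided p = P(T_{114} > t) ≈ 0.0418.
So 0.01 ≤ p < 0.05.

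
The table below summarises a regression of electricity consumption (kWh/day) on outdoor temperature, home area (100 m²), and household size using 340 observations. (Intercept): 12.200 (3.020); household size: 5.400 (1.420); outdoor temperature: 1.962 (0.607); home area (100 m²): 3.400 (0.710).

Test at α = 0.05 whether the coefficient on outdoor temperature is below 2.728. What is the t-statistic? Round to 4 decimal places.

t = -1.2619

Read off: b = 1.962, SE = 0.607 for outdoor temperature.
H₀: β₁ = 2.728 vs H₁: β₁ < 2.728.
t = (1.962 − 2.728) / 0.607 = -1.2619.
df = n − k − 1 = 340 − 3 − 1 = 336.
One-sided p ≈ 0.1039, which is ≥ 0.05, so fail to reject H₀.
The data do not give significant evidence that the true slope on outdoor temperature is below 2.728 kWh/day per unit, holding the other predictors fixed.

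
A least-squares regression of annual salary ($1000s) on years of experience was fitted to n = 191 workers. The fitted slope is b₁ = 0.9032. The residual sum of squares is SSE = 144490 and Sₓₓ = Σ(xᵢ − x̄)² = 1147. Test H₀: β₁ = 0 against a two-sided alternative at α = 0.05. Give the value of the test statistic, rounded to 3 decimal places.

t = 1.106

MSE = SSE/(n − 2) = 144490/189 = 764.497.
SE(b₁) = √(MSE/Sₓₓ) = √(764.497/1147) = 0.816406.
t = 0.9032 / 0.816406 = 1.106.
df = n − 2 = 189.
Two-sided p ≈ 0.2700, which is ≥ 0.05, so fail to reject H₀.
The data do not give significant evidence of an association between years of experience and annual salary.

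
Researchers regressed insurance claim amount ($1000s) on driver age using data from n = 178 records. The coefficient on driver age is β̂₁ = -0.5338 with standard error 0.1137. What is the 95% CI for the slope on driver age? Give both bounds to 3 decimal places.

df = n − 2 = 178 − 2 = 176.
t* = t_{0.025, 176} = 1.973534.
Margin = t* × SE = 1.973534 × 0.1137 = 0.22439.
CI: -0.5338 ± 0.22439 → (-0.758, -0.309).
With 95% confidence, each one-unit increase in driver age is associated with a change of between -0.758 and -0.309 $1000s in insurance claim amount.

(-0.758, -0.309)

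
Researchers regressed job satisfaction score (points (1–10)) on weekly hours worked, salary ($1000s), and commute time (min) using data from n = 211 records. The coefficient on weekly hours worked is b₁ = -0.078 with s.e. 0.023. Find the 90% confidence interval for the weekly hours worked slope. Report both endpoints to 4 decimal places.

df = n − k − 1 = 211 − 3 − 1 = 207.
t* = t_{0.05, 207} = 1.652248.
Margin = t* × SE = 1.652248 × 0.023 = 0.038002.
CI: -0.078 ± 0.038002 → (-0.1160, -0.0400).
With 90% confidence, each one-unit increase in weekly hours worked is associated with a change of between -0.1160 and -0.0400 points (1–10) in job satisfaction score, holding the other predictors fixed.

(-0.1160, -0.0400)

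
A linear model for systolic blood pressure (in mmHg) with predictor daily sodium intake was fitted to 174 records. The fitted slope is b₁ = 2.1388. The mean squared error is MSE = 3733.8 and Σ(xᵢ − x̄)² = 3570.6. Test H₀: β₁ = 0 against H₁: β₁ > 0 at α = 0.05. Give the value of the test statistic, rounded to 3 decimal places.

t = 2.092

SE(b₁) = √(MSE/Sₓₓ) = √(3733.8/3570.6) = 1.0226.
t = 2.1388 / 1.0226 = 2.092.
df = n − 2 = 172.
One-sided p ≈ 0.0190, which is < 0.05, so reject H₀.
There is evidence that the true slope on daily sodium intake is positive.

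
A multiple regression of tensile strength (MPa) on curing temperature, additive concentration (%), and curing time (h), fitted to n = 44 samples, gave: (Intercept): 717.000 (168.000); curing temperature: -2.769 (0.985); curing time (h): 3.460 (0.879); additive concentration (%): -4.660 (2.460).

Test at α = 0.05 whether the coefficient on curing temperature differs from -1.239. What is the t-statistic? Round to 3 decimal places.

Read off: b = -2.769, SE = 0.985 for curing temperature.
H₀: β₁ = -1.239 vs H₁: β₁ ≠ -1.239.
t = (-2.769 − (-1.239)) / 0.985 = -1.553.
df = n − k − 1 = 44 − 3 − 1 = 40.
Two-sided p ≈ 0.1282, which is ≥ 0.05, so fail to reject H₀.
The data are consistent with a true slope of -1.239 MPa per unit of curing temperature, holding the other predictors fixed.

t = -1.553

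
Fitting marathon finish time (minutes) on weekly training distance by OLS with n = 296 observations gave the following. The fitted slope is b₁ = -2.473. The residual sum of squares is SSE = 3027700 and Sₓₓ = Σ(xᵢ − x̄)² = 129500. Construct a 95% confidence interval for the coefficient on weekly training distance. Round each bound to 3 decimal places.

MSE = SSE/(n − 2) = 3027700/294 = 10298.3.
SE(b₁) = √(MSE/Sₓₓ) = √(10298.3/129500) = 0.281999.
df = n − 2 = 294.
t* = t_{0.025, 294} = 1.968066.
Margin = t* × SE = 1.968066 × 0.281999 = 0.55499.
CI: -2.473 ± 0.55499 → (-3.028, -1.918).
With 95% confidence, each one-unit increase in weekly training distance is associated with a change of between -3.028 and -1.918 minutes in marathon finish time.

(-3.028, -1.918)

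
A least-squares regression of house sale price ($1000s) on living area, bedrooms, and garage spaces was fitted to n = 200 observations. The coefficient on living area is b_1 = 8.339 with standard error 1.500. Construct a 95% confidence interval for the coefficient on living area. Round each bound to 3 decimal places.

df = n − k − 1 = 200 − 3 − 1 = 196.
t* = t_{0.025, 196} = 1.972141.
Margin = t* × SE = 1.972141 × 1.500 = 2.95821.
CI: 8.339 ± 2.95821 → (5.381, 11.297).
With 95% confidence, each one-unit increase in living area is associated with a change of between 5.381 and 11.297 $1000s in house sale price, holding the other predictors fixed.

(5.381, 11.297)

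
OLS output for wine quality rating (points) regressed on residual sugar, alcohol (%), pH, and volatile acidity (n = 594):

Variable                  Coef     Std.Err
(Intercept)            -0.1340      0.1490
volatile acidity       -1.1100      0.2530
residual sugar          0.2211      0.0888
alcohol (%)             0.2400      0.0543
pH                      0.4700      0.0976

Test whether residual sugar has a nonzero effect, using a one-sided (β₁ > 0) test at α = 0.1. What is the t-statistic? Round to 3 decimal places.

Read off: b = 0.2211, SE = 0.0888 for residual sugar.
H₀: β₁ = 0 vs H₁: β₁ > 0.
t = 0.2211 / 0.0888 = 2.490.
df = n − k − 1 = 594 − 4 − 1 = 589.
One-sided p ≈ 0.0065, which is < 0.1, so reject H₀.
There is evidence that the true slope on residual sugar is positive, holding the other predictors fixed.

t = 2.490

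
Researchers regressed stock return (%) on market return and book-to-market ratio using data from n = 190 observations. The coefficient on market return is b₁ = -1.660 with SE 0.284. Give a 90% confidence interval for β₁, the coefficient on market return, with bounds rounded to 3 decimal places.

df = n − k − 1 = 190 − 2 − 1 = 187.
t* = t_{0.05, 187} = 1.653043.
Margin = t* × SE = 1.653043 × 0.284 = 0.46946.
CI: -1.660 ± 0.46946 → (-2.129, -1.191).
With 90% confidence, each one-unit increase in market return is associated with a change of between -2.129 and -1.191 % in stock return, holding the other predictors fixed.

(-2.129, -1.191)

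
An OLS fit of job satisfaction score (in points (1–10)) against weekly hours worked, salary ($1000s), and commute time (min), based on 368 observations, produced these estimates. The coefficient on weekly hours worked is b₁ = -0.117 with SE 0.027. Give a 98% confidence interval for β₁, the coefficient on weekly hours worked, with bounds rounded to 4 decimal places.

df = n − k − 1 = 368 − 3 − 1 = 364.
t* = t_{0.01, 364} = 2.336636.
Margin = t* × SE = 2.336636 × 0.027 = 0.063089.
CI: -0.117 ± 0.063089 → (-0.1801, -0.0539).
With 98% confidence, each one-unit increase in weekly hours worked is associated with a change of between -0.1801 and -0.0539 points (1–10) in job satisfaction score, holding the other predictors fixed.

(-0.1801, -0.0539)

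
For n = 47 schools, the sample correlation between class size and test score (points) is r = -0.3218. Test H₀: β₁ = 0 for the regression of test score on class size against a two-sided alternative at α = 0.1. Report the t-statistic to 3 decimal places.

t = -2.280

t = r·√(n − 2)/√(1 − r²) = -0.3218·√45/√0.896445 = -2.280.
df = n − 2 = 45.
Two-sided p ≈ 0.0274, which is < 0.1, so reject H₀.
There is evidence of a linear association between class size and test score.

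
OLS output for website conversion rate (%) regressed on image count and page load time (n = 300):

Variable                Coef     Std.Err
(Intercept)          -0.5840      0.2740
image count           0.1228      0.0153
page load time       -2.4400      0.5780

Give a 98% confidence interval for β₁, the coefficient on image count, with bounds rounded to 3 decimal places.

Read off: b = 0.1228, SE = 0.0153 for image count.
df = n − k − 1 = 300 − 2 − 1 = 297.
t* = t_{0.01, 297} = 2.338969.
Margin = t* × SE = 2.338969 × 0.0153 = 0.03579.
CI: 0.1228 ± 0.03579 → (0.087, 0.159).

(0.087, 0.159)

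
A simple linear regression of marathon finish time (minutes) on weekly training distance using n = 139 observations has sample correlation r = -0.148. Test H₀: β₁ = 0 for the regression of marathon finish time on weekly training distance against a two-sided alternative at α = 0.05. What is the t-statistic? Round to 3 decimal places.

t = -1.752

t = r·√(n − 2)/√(1 − r²) = -0.148·√137/√0.978096 = -1.752.
df = n − 2 = 137.
Two-sided p ≈ 0.0821, which is ≥ 0.05, so fail to reject H₀.
The data do not give significant evidence of a linear association between weekly training distance and marathon finish time.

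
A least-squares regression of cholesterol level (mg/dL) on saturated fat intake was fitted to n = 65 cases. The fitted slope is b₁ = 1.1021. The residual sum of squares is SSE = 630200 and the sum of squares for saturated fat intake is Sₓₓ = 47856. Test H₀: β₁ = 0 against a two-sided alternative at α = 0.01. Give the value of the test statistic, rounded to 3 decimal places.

MSE = SSE/(n − 2) = 630200/63 = 10003.2.
SE(b₁) = √(MSE/Sₓₓ) = √(10003.2/47856) = 0.457194.
t = 1.1021 / 0.457194 = 2.411.
df = n − 2 = 63.
Two-sided p ≈ 0.0189, which is ≥ 0.01, so fail to reject H₀.
The data do not give significant evidence of an association between saturated fat intake and cholesterol level.

t = 2.411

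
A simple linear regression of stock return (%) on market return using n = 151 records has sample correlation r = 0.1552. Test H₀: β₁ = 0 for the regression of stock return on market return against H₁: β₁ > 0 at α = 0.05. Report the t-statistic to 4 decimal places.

t = 1.9177

t = r·√(n − 2)/√(1 − r²) = 0.1552·√149/√0.975913 = 1.9177.
df = n − 2 = 149.
One-sided p ≈ 0.0285, which is < 0.05, so reject H₀.
There is evidence of a linear association between market return and stock return.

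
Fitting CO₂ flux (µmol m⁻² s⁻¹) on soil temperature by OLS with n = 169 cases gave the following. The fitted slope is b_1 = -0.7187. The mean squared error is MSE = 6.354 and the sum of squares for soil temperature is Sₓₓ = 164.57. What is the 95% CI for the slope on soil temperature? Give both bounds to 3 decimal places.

SE(b_1) = √(MSE/Sₓₓ) = √(6.354/164.57) = 0.196494.
df = n − 2 = 167.
t* = t_{0.025, 167} = 1.974271.
Margin = t* × SE = 1.974271 × 0.196494 = 0.38793.
CI: -0.7187 ± 0.38793 → (-1.107, -0.331).
With 95% confidence, each one-unit increase in soil temperature is associated with a change of between -1.107 and -0.331 µmol m⁻² s⁻¹ in CO₂ flux.

(-1.107, -0.331)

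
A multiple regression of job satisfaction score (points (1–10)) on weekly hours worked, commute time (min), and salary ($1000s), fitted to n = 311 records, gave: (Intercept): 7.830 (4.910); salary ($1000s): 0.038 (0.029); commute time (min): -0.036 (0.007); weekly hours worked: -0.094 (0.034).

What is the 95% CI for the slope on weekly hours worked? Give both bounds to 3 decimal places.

Read off: b = -0.094, SE = 0.034 for weekly hours worked.
df = n − k − 1 = 311 − 3 − 1 = 307.
t* = t_{0.025, 307} = 1.967721.
Margin = t* × SE = 1.967721 × 0.034 = 0.06690.
CI: -0.094 ± 0.06690 → (-0.161, -0.027).

(-0.161, -0.027)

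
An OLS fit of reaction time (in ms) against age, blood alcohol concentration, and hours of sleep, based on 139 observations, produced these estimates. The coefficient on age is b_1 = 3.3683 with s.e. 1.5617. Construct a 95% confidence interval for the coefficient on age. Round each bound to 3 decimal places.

(0.280, 6.457)

df = n − k − 1 = 139 − 3 − 1 = 135.
t* = t_{0.025, 135} = 1.977692.
Margin = t* × SE = 1.977692 × 1.5617 = 3.08856.
CI: 3.3683 ± 3.08856 → (0.280, 6.457).
With 95% confidence, each one-unit increase in age is associated with a change of between 0.280 and 6.457 ms in reaction time, holding the other predictors fixed.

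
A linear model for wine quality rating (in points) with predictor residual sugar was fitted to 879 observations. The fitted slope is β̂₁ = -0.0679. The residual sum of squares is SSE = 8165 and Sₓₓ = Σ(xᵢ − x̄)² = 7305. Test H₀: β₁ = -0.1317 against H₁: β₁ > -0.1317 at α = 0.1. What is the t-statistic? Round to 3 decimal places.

t = 1.787

MSE = SSE/(n − 2) = 8165/877 = 9.31015.
SE(β̂₁) = √(MSE/Sₓₓ) = √(9.31015/7305) = 0.0357.
t = (-0.0679 − (-0.1317)) / 0.0357 = 1.787.
df = n − 2 = 877.
One-sided p ≈ 0.0371, which is < 0.1, so reject H₀.
There is evidence that the true slope on residual sugar exceeds -0.1317 points per unit.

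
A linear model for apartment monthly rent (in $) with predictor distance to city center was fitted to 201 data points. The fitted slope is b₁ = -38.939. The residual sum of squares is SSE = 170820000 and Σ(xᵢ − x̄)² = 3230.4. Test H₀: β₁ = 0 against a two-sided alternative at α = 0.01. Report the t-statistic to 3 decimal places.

MSE = SSE/(n − 2) = 170820000/199 = 858392.
SE(b₁) = √(MSE/Sₓₓ) = √(858392/3230.4) = 16.301.
t = -38.939 / 16.301 = -2.389.
df = n − 2 = 199.
Two-sided p ≈ 0.0178, which is ≥ 0.01, so fail to reject H₀.
The data do not give significant evidence of an association between distance to city center and apartment monthly rent.

t = -2.389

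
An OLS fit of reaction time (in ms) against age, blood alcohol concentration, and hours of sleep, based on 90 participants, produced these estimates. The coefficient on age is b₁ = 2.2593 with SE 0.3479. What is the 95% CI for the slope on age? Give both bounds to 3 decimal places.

(1.568, 2.951)

df = n − k − 1 = 90 − 3 − 1 = 86.
t* = t_{0.025, 86} = 1.987934.
Margin = t* × SE = 1.987934 × 0.3479 = 0.69160.
CI: 2.2593 ± 0.69160 → (1.568, 2.951).
With 95% confidence, each one-unit increase in age is associated with a change of between 1.568 and 2.951 ms in reaction time, holding the other predictors fixed.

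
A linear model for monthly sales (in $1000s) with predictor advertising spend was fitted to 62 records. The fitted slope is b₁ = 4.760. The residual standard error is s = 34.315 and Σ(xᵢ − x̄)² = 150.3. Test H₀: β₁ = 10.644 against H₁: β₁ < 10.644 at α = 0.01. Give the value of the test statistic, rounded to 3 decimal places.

SE(b₁) = s/√Sₓₓ = 34.315/√150.3 = 2.79901.
t = (4.760 − 10.644) / 2.79901 = -2.102.
df = n − 2 = 60.
One-sided p ≈ 0.0199, which is ≥ 0.01, so fail to reject H₀.
The data do not give significant evidence that the true slope on advertising spend is below 10.644 $1000s per unit.

t = -2.102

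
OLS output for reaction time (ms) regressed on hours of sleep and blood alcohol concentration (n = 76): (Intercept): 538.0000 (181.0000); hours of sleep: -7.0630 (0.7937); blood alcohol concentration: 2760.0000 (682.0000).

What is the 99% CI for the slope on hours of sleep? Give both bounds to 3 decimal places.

(-9.162, -4.964)

Read off: b = -7.0630, SE = 0.7937 for hours of sleep.
df = n − k − 1 = 76 − 2 − 1 = 73.
t* = t_{0.005, 73} = 2.644869.
Margin = t* × SE = 2.644869 × 0.7937 = 2.09923.
CI: -7.0630 ± 2.09923 → (-9.162, -4.964).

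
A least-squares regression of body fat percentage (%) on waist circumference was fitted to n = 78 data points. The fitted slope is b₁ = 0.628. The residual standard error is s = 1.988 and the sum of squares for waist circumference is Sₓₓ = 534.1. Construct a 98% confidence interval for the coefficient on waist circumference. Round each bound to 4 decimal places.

(0.4236, 0.8324)

SE(b₁) = s/√Sₓₓ = 1.988/√534.1 = 0.0860211.
df = n − 2 = 76.
t* = t_{0.01, 76} = 2.37642.
Margin = t* × SE = 2.37642 × 0.0860211 = 0.204422.
CI: 0.628 ± 0.204422 → (0.4236, 0.8324).
With 98% confidence, each one-unit increase in waist circumference is associated with a change of between 0.4236 and 0.8324 % in body fat percentage.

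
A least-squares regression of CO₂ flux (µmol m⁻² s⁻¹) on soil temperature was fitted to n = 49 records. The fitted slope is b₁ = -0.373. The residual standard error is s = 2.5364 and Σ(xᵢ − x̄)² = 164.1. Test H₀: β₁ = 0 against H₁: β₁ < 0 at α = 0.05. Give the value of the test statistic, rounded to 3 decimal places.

t = -1.884

SE(b₁) = s/√Sₓₓ = 2.5364/√164.1 = 0.197999.
t = -0.373 / 0.197999 = -1.884.
df = n − 2 = 47.
One-sided p ≈ 0.0329, which is < 0.05, so reject H₀.
There is evidence that the true slope on soil temperature is negative.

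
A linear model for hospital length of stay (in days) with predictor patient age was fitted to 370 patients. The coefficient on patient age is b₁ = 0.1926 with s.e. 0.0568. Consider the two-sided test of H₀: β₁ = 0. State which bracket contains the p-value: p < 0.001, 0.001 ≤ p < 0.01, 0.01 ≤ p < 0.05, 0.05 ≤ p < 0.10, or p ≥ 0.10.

p < 0.001

t = 0.1926 / 0.0568 = 3.391.
df = n − 2 = 370 − 2 = 368.
Two-sided p = 2·P(T_{368} > |t|) ≈ 0.0008.
So p < 0.001.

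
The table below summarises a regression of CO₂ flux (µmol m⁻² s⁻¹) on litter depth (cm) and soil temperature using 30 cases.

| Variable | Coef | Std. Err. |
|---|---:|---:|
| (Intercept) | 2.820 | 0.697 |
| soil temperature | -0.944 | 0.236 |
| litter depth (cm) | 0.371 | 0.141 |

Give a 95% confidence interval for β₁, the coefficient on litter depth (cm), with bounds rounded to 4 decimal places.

(0.0817, 0.6603)

Read off: b = 0.371, SE = 0.141 for litter depth (cm).
df = n − k − 1 = 30 − 2 − 1 = 27.
t* = t_{0.025, 27} = 2.051831.
Margin = t* × SE = 2.051831 × 0.141 = 0.289308.
CI: 0.371 ± 0.289308 → (0.0817, 0.6603).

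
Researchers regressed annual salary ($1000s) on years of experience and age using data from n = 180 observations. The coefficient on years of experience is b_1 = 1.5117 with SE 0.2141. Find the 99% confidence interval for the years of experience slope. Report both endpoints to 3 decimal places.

(0.954, 2.069)

df = n − k − 1 = 180 − 2 − 1 = 177.
t* = t_{0.005, 177} = 2.603891.
Margin = t* × SE = 2.603891 × 0.2141 = 0.55749.
CI: 1.5117 ± 0.55749 → (0.954, 2.069).
With 99% confidence, each one-unit increase in years of experience is associated with a change of between 0.954 and 2.069 $1000s in annual salary, holding the other predictors fixed.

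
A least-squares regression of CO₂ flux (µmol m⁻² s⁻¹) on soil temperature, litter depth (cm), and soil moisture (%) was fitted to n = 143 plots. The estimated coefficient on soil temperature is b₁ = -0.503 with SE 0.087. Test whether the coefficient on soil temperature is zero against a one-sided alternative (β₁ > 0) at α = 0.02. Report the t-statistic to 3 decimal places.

H₀: β₁ = 0 vs H₁: β₁ > 0.
t = (b₁ − β₁⁰)/SE = -0.503 / 0.087 = -5.782.
df = n − k − 1 = 143 − 3 − 1 = 139.
One-sided p ≈ 1.0000, which is ≥ 0.02, so fail to reject H₀.
The data do not give significant evidence that the true slope on soil temperature is positive, holding the other predictors fixed.

t = -5.782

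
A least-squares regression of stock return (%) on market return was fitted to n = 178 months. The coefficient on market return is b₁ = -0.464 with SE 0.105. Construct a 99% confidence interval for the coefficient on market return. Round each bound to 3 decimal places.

df = n − 2 = 178 − 2 = 176.
t* = t_{0.005, 176} = 2.604052.
Margin = t* × SE = 2.604052 × 0.105 = 0.27343.
CI: -0.464 ± 0.27343 → (-0.737, -0.191).
With 99% confidence, each one-unit increase in market return is associated with a change of between -0.737 and -0.191 % in stock return.

(-0.737, -0.191)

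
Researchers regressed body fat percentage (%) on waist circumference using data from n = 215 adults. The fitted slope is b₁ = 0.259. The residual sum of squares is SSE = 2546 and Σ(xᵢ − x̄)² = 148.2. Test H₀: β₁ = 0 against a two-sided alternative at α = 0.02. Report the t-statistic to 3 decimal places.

MSE = SSE/(n − 2) = 2546/213 = 11.9531.
SE(b₁) = √(MSE/Sₓₓ) = √(11.9531/148.2) = 0.283998.
t = 0.259 / 0.283998 = 0.912.
df = n − 2 = 213.
Two-sided p ≈ 0.3628, which is ≥ 0.02, so fail to reject H₀.
The data do not give significant evidence of an association between waist circumference and body fat percentage.

t = 0.912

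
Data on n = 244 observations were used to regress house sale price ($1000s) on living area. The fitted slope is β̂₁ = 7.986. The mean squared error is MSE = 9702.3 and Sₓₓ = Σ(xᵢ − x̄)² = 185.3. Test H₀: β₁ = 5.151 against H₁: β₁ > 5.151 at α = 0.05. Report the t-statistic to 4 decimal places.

t = 0.3918

SE(β̂₁) = √(MSE/Sₓₓ) = √(9702.3/185.3) = 7.23602.
t = (7.986 − 5.151) / 7.23602 = 0.3918.
df = n − 2 = 242.
One-sided p ≈ 0.3478, which is ≥ 0.05, so fail to reject H₀.
The data do not give significant evidence that the true slope on living area exceeds 5.151 $1000s per unit.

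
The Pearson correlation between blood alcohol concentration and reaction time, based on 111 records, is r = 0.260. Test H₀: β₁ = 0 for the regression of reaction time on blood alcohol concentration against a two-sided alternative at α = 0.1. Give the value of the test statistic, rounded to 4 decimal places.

t = r·√(n − 2)/√(1 − r²) = 0.260·√109/√0.9324 = 2.8112.
df = n − 2 = 109.
Two-sided p ≈ 0.0059, which is < 0.1, so reject H₀.
There is evidence of a linear association between blood alcohol concentration and reaction time.

t = 2.8112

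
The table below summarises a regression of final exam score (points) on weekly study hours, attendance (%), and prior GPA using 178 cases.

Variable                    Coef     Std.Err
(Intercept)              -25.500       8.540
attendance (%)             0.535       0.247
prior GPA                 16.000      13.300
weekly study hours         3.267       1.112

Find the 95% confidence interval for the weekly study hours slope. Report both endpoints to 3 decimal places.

Read off: b = 3.267, SE = 1.112 for weekly study hours.
df = n − k − 1 = 178 − 3 − 1 = 174.
t* = t_{0.025, 174} = 1.973691.
Margin = t* × SE = 1.973691 × 1.112 = 2.19474.
CI: 3.267 ± 2.19474 → (1.072, 5.462).

(1.072, 5.462)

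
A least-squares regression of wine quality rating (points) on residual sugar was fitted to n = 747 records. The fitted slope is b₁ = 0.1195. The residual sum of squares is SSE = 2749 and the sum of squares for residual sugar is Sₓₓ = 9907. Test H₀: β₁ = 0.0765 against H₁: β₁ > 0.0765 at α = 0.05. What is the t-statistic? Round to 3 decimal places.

MSE = SSE/(n − 2) = 2749/745 = 3.68993.
SE(b₁) = √(MSE/Sₓₓ) = √(3.68993/9907) = 0.0192991.
t = (0.1195 − 0.0765) / 0.0192991 = 2.228.
df = n − 2 = 745.
One-sided p ≈ 0.0131, which is < 0.05, so reject H₀.
There is evidence that the true slope on residual sugar exceeds 0.0765 points per unit.

t = 2.228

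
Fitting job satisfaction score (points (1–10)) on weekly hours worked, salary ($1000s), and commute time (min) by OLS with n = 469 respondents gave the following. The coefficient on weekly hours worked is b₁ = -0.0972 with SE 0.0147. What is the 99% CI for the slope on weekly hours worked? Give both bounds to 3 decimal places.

df = n − k − 1 = 469 − 3 − 1 = 465.
t* = t_{0.005, 465} = 2.586444.
Margin = t* × SE = 2.586444 × 0.0147 = 0.03802.
CI: -0.0972 ± 0.03802 → (-0.135, -0.059).
With 99% confidence, each one-unit increase in weekly hours worked is associated with a change of between -0.135 and -0.059 points (1–10) in job satisfaction score, holding the other predictors fixed.

(-0.135, -0.059)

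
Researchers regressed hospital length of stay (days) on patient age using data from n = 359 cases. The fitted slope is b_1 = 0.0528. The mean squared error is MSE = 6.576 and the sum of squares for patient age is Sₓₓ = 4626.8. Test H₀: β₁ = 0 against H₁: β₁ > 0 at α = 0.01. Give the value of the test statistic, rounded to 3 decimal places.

t = 1.401

SE(b_1) = √(MSE/Sₓₓ) = √(6.576/4626.8) = 0.0376999.
t = 0.0528 / 0.0376999 = 1.401.
df = n − 2 = 357.
One-sided p ≈ 0.0811, which is ≥ 0.01, so fail to reject H₀.
The data do not give significant evidence that the true slope on patient age is positive.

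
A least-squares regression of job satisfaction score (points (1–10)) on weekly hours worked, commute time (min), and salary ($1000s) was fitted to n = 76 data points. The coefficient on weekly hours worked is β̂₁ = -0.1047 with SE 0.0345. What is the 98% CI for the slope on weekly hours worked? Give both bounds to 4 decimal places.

df = n − k − 1 = 76 − 3 − 1 = 72.
t* = t_{0.01, 72} = 2.379262.
Margin = t* × SE = 2.379262 × 0.0345 = 0.082085.
CI: -0.1047 ± 0.082085 → (-0.1868, -0.0226).
With 98% confidence, each one-unit increase in weekly hours worked is associated with a change of between -0.1868 and -0.0226 points (1–10) in job satisfaction score, holding the other predictors fixed.

(-0.1868, -0.0226)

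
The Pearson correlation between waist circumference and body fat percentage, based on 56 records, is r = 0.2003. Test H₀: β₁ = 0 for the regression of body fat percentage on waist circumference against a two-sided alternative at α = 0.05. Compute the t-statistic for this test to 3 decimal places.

t = 1.502

t = r·√(n − 2)/√(1 − r²) = 0.2003·√54/√0.95988 = 1.502.
df = n − 2 = 54.
Two-sided p ≈ 0.1388, which is ≥ 0.05, so fail to reject H₀.
The data do not give significant evidence of a linear association between waist circumference and body fat percentage.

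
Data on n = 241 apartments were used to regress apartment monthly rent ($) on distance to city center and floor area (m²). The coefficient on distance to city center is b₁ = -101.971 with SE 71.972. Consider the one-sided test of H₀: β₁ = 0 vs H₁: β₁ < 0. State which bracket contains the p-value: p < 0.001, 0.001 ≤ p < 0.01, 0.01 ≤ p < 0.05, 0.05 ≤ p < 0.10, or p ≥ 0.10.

t = -101.971 / 71.972 = -1.417.
df = n − k − 1 = 241 − 2 − 1 = 238.
One-sided p = P(T_{238} < t) ≈ 0.0789.
So 0.05 ≤ p < 0.10.

0.05 ≤ p < 0.10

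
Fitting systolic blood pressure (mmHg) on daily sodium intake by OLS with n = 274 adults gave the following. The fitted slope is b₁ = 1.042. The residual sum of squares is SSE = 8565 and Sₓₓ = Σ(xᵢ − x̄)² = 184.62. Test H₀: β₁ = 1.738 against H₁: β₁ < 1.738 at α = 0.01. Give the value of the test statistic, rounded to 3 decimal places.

t = -1.685

MSE = SSE/(n − 2) = 8565/272 = 31.489.
SE(b₁) = √(MSE/Sₓₓ) = √(31.489/184.62) = 0.41299.
t = (1.042 − 1.738) / 0.41299 = -1.685.
df = n − 2 = 272.
One-sided p ≈ 0.0465, which is ≥ 0.01, so fail to reject H₀.
The data do not give significant evidence that the true slope on daily sodium intake is below 1.738 mmHg per unit.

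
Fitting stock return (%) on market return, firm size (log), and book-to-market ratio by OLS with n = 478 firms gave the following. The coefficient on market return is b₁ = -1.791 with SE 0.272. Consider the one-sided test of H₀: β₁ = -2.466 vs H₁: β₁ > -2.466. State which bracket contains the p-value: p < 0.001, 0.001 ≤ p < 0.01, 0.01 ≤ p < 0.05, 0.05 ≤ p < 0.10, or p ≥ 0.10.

0.001 ≤ p < 0.01

t = (-1.791 − (-2.466)) / 0.272 = 2.482.
df = n − k − 1 = 478 − 3 − 1 = 474.
One-sided p = P(T_{474} > t) ≈ 0.0067.
So 0.001 ≤ p < 0.01.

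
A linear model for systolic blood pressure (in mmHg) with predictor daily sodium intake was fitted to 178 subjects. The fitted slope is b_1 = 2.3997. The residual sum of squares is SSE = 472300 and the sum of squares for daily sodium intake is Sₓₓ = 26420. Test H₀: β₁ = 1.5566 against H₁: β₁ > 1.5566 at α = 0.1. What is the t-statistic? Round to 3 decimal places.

MSE = SSE/(n − 2) = 472300/176 = 2683.52.
SE(b_1) = √(MSE/Sₓₓ) = √(2683.52/26420) = 0.318703.
t = (2.3997 − 1.5566) / 0.318703 = 2.645.
df = n − 2 = 176.
One-sided p ≈ 0.0044, which is < 0.1, so reject H₀.
There is evidence that the true slope on daily sodium intake exceeds 1.5566 mmHg per unit.

t = 2.645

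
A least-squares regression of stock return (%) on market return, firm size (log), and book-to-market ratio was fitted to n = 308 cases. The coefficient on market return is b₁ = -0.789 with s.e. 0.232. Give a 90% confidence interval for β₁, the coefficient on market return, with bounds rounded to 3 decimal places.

df = n − k − 1 = 308 − 3 − 1 = 304.
t* = t_{0.05, 304} = 1.649881.
Margin = t* × SE = 1.649881 × 0.232 = 0.38277.
CI: -0.789 ± 0.38277 → (-1.172, -0.406).
With 90% confidence, each one-unit increase in market return is associated with a change of between -1.172 and -0.406 % in stock return, holding the other predictors fixed.

(-1.172, -0.406)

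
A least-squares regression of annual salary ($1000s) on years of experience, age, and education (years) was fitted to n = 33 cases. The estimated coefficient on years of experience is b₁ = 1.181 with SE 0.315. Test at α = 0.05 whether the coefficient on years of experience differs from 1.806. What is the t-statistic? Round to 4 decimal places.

t = -1.9841

H₀: β₁ = 1.806 vs H₁: β₁ ≠ 1.806.
t = (b₁ − β₁⁰)/SE = (1.181 − 1.806) / 0.315 = -1.9841.
df = n − k − 1 = 33 − 3 − 1 = 29.
Two-sided p ≈ 0.0568, which is ≥ 0.05, so fail to reject H₀.
The data are consistent with a true slope of 1.806 $1000s per unit of years of experience, holding the other predictors fixed.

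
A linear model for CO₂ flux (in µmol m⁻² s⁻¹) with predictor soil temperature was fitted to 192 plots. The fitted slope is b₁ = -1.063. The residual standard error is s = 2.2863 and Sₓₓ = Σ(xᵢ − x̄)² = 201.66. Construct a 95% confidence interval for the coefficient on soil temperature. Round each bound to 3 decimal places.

SE(b₁) = s/√Sₓₓ = 2.2863/√201.66 = 0.160999.
df = n − 2 = 190.
t* = t_{0.025, 190} = 1.972528.
Margin = t* × SE = 1.972528 × 0.160999 = 0.31758.
CI: -1.063 ± 0.31758 → (-1.381, -0.745).
With 95% confidence, each one-unit increase in soil temperature is associated with a change of between -1.381 and -0.745 µmol m⁻² s⁻¹ in CO₂ flux.

(-1.381, -0.745)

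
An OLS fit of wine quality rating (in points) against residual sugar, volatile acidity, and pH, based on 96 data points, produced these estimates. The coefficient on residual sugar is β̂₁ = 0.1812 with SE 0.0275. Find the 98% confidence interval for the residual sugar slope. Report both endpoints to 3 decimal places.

df = n − k − 1 = 96 − 3 − 1 = 92.
t* = t_{0.01, 92} = 2.367566.
Margin = t* × SE = 2.367566 × 0.0275 = 0.06511.
CI: 0.1812 ± 0.06511 → (0.116, 0.246).
With 98% confidence, each one-unit increase in residual sugar is associated with a change of between 0.116 and 0.246 points in wine quality rating, holding the other predictors fixed.

(0.116, 0.246)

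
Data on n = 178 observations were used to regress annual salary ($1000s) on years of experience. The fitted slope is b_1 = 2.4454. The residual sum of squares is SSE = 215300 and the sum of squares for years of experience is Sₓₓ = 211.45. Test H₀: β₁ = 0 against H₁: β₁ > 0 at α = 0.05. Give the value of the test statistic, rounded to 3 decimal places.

MSE = SSE/(n − 2) = 215300/176 = 1223.3.
SE(b_1) = √(MSE/Sₓₓ) = √(1223.3/211.45) = 2.40526.
t = 2.4454 / 2.40526 = 1.017.
df = n − 2 = 176.
One-sided p ≈ 0.1553, which is ≥ 0.05, so fail to reject H₀.
The data do not give significant evidence that the true slope on years of experience is positive.

t = 1.017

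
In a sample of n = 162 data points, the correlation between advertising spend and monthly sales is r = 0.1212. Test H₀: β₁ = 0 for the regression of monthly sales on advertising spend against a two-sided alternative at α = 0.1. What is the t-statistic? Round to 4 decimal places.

t = 1.5445

t = r·√(n − 2)/√(1 − r²) = 0.1212·√160/√0.985311 = 1.5445.
df = n − 2 = 160.
Two-sided p ≈ 0.1245, which is ≥ 0.1, so fail to reject H₀.
The data do not give significant evidence of a linear association between advertising spend and monthly sales.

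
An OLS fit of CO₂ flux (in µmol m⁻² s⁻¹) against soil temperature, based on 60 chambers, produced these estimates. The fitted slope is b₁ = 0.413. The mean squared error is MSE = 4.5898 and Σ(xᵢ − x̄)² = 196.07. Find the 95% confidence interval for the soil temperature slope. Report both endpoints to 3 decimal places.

(0.107, 0.719)

SE(b₁) = √(MSE/Sₓₓ) = √(4.5898/196.07) = 0.153.
df = n − 2 = 58.
t* = t_{0.025, 58} = 2.001717.
Margin = t* × SE = 2.001717 × 0.153 = 0.30626.
CI: 0.413 ± 0.30626 → (0.107, 0.719).
With 95% confidence, each one-unit increase in soil temperature is associated with a change of between 0.107 and 0.719 µmol m⁻² s⁻¹ in CO₂ flux.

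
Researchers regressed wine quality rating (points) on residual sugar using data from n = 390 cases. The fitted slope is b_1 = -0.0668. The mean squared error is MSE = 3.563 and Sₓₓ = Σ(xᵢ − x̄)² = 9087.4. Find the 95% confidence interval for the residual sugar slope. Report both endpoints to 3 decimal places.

(-0.106, -0.028)

SE(b_1) = √(MSE/Sₓₓ) = √(3.563/9087.4) = 0.019801.
df = n − 2 = 388.
t* = t_{0.025, 388} = 1.966097.
Margin = t* × SE = 1.966097 × 0.019801 = 0.03893.
CI: -0.0668 ± 0.03893 → (-0.106, -0.028).
With 95% confidence, each one-unit increase in residual sugar is associated with a change of between -0.106 and -0.028 points in wine quality rating.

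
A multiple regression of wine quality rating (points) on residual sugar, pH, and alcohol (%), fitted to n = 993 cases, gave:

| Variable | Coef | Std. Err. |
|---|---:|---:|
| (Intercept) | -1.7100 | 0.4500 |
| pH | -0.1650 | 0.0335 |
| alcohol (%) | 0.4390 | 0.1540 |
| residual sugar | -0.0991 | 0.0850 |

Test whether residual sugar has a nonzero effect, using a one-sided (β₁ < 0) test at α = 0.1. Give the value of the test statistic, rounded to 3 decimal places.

t = -1.166

Read off: b = -0.0991, SE = 0.0850 for residual sugar.
H₀: β₁ = 0 vs H₁: β₁ < 0.
t = -0.0991 / 0.0850 = -1.166.
df = n − k − 1 = 993 − 3 − 1 = 989.
One-sided p ≈ 0.1220, which is ≥ 0.1, so fail to reject H₀.
The data do not give significant evidence that the true slope on residual sugar is negative, holding the other predictors fixed.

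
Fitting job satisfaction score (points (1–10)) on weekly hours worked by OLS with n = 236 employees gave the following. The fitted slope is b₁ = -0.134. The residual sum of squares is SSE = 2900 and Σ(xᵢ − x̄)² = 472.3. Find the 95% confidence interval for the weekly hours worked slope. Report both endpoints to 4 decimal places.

(-0.4531, 0.1851)

MSE = SSE/(n − 2) = 2900/234 = 12.3932.
SE(b₁) = √(MSE/Sₓₓ) = √(12.3932/472.3) = 0.161988.
df = n − 2 = 234.
t* = t_{0.025, 234} = 1.970154.
Margin = t* × SE = 1.970154 × 0.161988 = 0.319141.
CI: -0.134 ± 0.319141 → (-0.4531, 0.1851).
With 95% confidence, each one-unit increase in weekly hours worked is associated with a change of between -0.4531 and 0.1851 points (1–10) in job satisfaction score.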